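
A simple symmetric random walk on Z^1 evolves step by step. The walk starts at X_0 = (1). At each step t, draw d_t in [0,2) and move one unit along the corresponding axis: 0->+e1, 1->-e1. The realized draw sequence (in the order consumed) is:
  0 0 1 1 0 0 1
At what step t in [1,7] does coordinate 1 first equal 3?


2

t=0: X=(1), d=0 → +e1, X_1=(2)
t=1: X=(2), d=0 → +e1, X_2=(3)
t=2: X=(3), d=1 → -e1, X_3=(2)
t=3: X=(2), d=1 → -e1, X_4=(1)
t=4: X=(1), d=0 → +e1, X_5=(2)
t=5: X=(2), d=0 → +e1, X_6=(3)
t=6: X=(3), d=1 → -e1, X_7=(2)


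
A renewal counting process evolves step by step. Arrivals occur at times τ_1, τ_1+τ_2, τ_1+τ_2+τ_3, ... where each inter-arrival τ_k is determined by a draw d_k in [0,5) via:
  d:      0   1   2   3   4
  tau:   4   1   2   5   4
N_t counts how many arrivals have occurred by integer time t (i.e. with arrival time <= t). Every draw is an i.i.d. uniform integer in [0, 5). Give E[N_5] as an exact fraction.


4326/3125

Inter-arrival values over d=0..4: [4, 1, 2, 5, 4]
Each d has probability 1/5, so the pmf of τ is: f(1) = 1/5, f(2) = 1/5, f(4) = 2/5, f(5) = 1/5
Renewal equation for m(n) = E[N_n]: condition on τ_1 = k (if k <= n, one arrival plus a fresh copy on the remaining n−k steps): m(n) = F(n) + Σ_{k<=n} f(k)·m(n−k), where F(n) = P(τ <= n) and m(0) = 0
m(1) = F(1) = 1/5
m(2) = F(2) + f(1)·m(1) = 2/5 + 1/5·1/5 = 11/25
m(3) = F(3) + f(1)·m(2) + f(2)·m(1) = 2/5 + 1/5·11/25 + 1/5·1/5 = 66/125
m(4) = F(4) + f(1)·m(3) + f(2)·m(2) = 4/5 + 1/5·66/125 + 1/5·11/25 = 621/625
m(5) = F(5) + f(1)·m(4) + f(2)·m(3) + f(4)·m(1) = 1 + 1/5·621/625 + 1/5·66/125 + 2/5·1/5 = 4326/3125
E[N_5] = m(5) = 4326/3125


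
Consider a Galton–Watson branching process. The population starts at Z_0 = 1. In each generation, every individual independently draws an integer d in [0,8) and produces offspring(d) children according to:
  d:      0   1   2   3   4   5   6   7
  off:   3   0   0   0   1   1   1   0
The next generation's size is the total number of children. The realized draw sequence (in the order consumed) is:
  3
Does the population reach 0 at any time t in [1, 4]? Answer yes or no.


gen 0: Z_0=1, draws=[3], offspring=[0], Z_1=0
gen 1: Z_1=0, draws=[], offspring=[], Z_2=0
gen 2: Z_2=0, draws=[], offspring=[], Z_3=0
gen 3: Z_3=0, draws=[], offspring=[], Z_4=0

yes


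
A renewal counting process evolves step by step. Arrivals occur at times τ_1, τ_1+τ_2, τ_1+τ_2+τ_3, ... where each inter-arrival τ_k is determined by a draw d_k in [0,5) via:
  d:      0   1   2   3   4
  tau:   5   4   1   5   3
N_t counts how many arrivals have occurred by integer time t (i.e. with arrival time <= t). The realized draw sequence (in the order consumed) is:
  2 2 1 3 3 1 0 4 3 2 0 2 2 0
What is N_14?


draw d_1=2: τ_1=1, arrival time A_1=1
draw d_2=2: τ_2=1, arrival time A_2=2
draw d_3=1: τ_3=4, arrival time A_3=6
draw d_4=3: τ_4=5, arrival time A_4=11
draw d_5=3: τ_5=5, arrival time A_5=16
draw d_6=1: τ_6=4, arrival time A_6=20
draw d_7=0: τ_7=5, arrival time A_7=25
draw d_8=4: τ_8=3, arrival time A_8=28
draw d_9=3: τ_9=5, arrival time A_9=33
draw d_10=2: τ_10=1, arrival time A_10=34
draw d_11=0: τ_11=5, arrival time A_11=39
draw d_12=2: τ_12=1, arrival time A_12=40
draw d_13=2: τ_13=1, arrival time A_13=41
draw d_14=0: τ_14=5, arrival time A_14=46
N_t over t=0..14: 0:0 1:1 2:2 3:2 4:2 5:2 6:3 7:3 8:3 9:3 10:3 11:4 12:4 13:4 14:4

4


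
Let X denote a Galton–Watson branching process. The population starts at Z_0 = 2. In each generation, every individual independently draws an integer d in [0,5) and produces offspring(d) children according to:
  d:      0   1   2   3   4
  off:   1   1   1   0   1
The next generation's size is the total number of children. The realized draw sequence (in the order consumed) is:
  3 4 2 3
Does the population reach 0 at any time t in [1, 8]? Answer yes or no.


gen 0: Z_0=2, draws=[3, 4], offspring=[0, 1], Z_1=1
gen 1: Z_1=1, draws=[2], offspring=[1], Z_2=1
gen 2: Z_2=1, draws=[3], offspring=[0], Z_3=0
gen 3: Z_3=0, draws=[], offspring=[], Z_4=0
gen 4: Z_4=0, draws=[], offspring=[], Z_5=0
gen 5: Z_5=0, draws=[], offspring=[], Z_6=0
gen 6: Z_6=0, draws=[], offspring=[], Z_7=0
gen 7: Z_7=0, draws=[], offspring=[], Z_8=0

yes


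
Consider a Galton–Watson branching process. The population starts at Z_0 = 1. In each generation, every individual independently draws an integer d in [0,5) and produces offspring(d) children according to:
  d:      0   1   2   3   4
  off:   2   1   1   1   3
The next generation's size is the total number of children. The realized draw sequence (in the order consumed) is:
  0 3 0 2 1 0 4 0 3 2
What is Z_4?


7

gen 0: Z_0=1, draws=[0], offspring=[2], Z_1=2
gen 1: Z_1=2, draws=[3, 0], offspring=[1, 2], Z_2=3
gen 2: Z_2=3, draws=[2, 1, 0], offspring=[1, 1, 2], Z_3=4
gen 3: Z_3=4, draws=[4, 0, 3, 2], offspring=[3, 2, 1, 1], Z_4=7


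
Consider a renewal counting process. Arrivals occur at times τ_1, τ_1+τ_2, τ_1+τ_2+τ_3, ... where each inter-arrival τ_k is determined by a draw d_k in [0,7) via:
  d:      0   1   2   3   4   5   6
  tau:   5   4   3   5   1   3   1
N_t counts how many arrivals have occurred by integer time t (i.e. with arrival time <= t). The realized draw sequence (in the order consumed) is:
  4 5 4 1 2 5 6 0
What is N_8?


draw d_1=4: τ_1=1, arrival time A_1=1
draw d_2=5: τ_2=3, arrival time A_2=4
draw d_3=4: τ_3=1, arrival time A_3=5
draw d_4=1: τ_4=4, arrival time A_4=9
draw d_5=2: τ_5=3, arrival time A_5=12
draw d_6=5: τ_6=3, arrival time A_6=15
draw d_7=6: τ_7=1, arrival time A_7=16
draw d_8=0: τ_8=5, arrival time A_8=21
N_t over t=0..8: 0:0 1:1 2:1 3:1 4:2 5:3 6:3 7:3 8:3

3


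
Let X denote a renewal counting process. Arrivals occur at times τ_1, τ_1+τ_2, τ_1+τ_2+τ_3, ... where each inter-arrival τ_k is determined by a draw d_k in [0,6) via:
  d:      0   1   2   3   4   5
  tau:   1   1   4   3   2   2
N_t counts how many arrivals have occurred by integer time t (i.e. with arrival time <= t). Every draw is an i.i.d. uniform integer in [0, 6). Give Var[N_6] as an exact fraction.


Inter-arrival values over d=0..5: [1, 1, 4, 3, 2, 2]
Each d has probability 1/6, so the pmf of τ is: f(1) = 1/3, f(2) = 1/3, f(3) = 1/6, f(4) = 1/6
Let p_n(j) = P(N_n = j), with p_0 = [1]. Condition on τ_1: p_n(0) = P(τ > n), and for j >= 1, p_n(j) = Σ_{k<=n} f(k)·p_{n−k}(j−1)
p_1 = [2/3, 1/3]  (j = 0..1)
p_2 = [1/3, 5/9, 1/9]  (j = 0..2)
p_3 = [1/6, 1/2, 8/27, 1/27]  (j = 0..3)
p_4 = [0, 4/9, 11/27, 11/81, 1/81]  (j = 0..4)
p_5 = [0, 2/9, 25/54, 41/162, 14/243, 1/243]  (j = 0..5)
p_6 = [0, 1/12, 43/108, 29/81, 11/81, 17/729, 1/729]  (j = 0..6)
E[N_6] = Σ j·p_6(j) = 7645/2916;  E[N_6²] = Σ j²·p_6(j) = 22463/2916
Var[N_6] = 22463/2916 − (7645/2916)² = 7056083/8503056

7056083/8503056


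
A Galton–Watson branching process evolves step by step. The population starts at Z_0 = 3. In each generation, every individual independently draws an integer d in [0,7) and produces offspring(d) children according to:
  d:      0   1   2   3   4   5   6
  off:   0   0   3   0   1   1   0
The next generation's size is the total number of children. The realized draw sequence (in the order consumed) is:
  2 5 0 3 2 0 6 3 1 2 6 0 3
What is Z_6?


0

gen 0: Z_0=3, draws=[2, 5, 0], offspring=[3, 1, 0], Z_1=4
gen 1: Z_1=4, draws=[3, 2, 0, 6], offspring=[0, 3, 0, 0], Z_2=3
gen 2: Z_2=3, draws=[3, 1, 2], offspring=[0, 0, 3], Z_3=3
gen 3: Z_3=3, draws=[6, 0, 3], offspring=[0, 0, 0], Z_4=0
gen 4: Z_4=0, draws=[], offspring=[], Z_5=0
gen 5: Z_5=0, draws=[], offspring=[], Z_6=0


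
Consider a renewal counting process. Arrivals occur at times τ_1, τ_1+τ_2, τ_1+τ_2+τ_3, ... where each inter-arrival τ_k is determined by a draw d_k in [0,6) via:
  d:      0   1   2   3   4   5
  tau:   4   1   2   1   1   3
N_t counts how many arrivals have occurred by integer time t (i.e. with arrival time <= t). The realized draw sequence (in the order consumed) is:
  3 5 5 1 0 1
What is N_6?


draw d_1=3: τ_1=1, arrival time A_1=1
draw d_2=5: τ_2=3, arrival time A_2=4
draw d_3=5: τ_3=3, arrival time A_3=7
draw d_4=1: τ_4=1, arrival time A_4=8
draw d_5=0: τ_5=4, arrival time A_5=12
draw d_6=1: τ_6=1, arrival time A_6=13
N_t over t=0..6: 0:0 1:1 2:1 3:1 4:2 5:2 6:2

2


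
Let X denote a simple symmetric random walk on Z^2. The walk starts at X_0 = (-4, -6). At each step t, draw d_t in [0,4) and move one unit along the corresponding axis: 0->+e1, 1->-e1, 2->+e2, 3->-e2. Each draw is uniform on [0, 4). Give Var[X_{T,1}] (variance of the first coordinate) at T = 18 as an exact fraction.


9

Outcome values over d=0..3: [1, -1, 0, 0]
Σy = 0, Σy² = 2, M = 4
μ = 0/4 = 0,  σ² = 2/4 − (0)² = 1/2
Independent increments: Var[X_18] = 18·σ² = 18·(1/2) = 9


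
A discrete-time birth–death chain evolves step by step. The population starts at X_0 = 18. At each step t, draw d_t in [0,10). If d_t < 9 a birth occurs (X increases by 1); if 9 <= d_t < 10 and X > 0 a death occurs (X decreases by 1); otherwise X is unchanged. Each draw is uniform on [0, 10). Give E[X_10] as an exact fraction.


X can drop by at most 1 per step and X_0 = 18 > T = 10, so X_t >= 18 − t >= 8 > 0 for every t <= 10: the floor at 0 (the 'and X > 0' condition) never binds. Hence X_10 = X_0 + Σ_{t<10} Y_t with i.i.d. increments Y_t = y(d_t) ∈ {+1, −1, 0}.
Outcome values over d=0..9: [1, 1, 1, 1, 1, 1, 1, 1, 1, -1]
Σy = 8, Σy² = 10, M = 10
μ = 8/10 = 4/5,  σ² = 10/10 − (4/5)² = 9/25
E[X_10] = 18 + 10·(4/5) = 26

26


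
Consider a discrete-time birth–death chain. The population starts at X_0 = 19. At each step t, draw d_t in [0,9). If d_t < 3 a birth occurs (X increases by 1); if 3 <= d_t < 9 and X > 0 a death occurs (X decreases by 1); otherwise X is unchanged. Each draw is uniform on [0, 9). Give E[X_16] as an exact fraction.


X can drop by at most 1 per step and X_0 = 19 > T = 16, so X_t >= 19 − t >= 3 > 0 for every t <= 16: the floor at 0 (the 'and X > 0' condition) never binds. Hence X_16 = X_0 + Σ_{t<16} Y_t with i.i.d. increments Y_t = y(d_t) ∈ {+1, −1, 0}.
Outcome values over d=0..8: [1, 1, 1, -1, -1, -1, -1, -1, -1]
Σy = -3, Σy² = 9, M = 9
μ = -3/9 = -1/3,  σ² = 9/9 − (-1/3)² = 8/9
E[X_16] = 19 + 16·(-1/3) = 41/3

41/3


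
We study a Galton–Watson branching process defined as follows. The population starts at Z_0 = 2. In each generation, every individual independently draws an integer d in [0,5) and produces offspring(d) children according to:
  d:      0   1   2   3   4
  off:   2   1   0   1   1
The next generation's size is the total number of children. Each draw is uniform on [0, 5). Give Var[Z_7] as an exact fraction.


Outcome values over d=0..4: [2, 1, 0, 1, 1]
Σy = 5, Σy² = 7, M = 5
μ = 5/5 = 1,  σ² = 7/5 − (1)² = 2/5
V_0 = 0, E_0 = 2
V_1 = 2/5·E_0 + (1)²·V_0 = 4/5;  E_1 = 2
V_2 = 2/5·E_1 + (1)²·V_1 = 8/5;  E_2 = 2
V_3 = 2/5·E_2 + (1)²·V_2 = 12/5;  E_3 = 2
V_4 = 2/5·E_3 + (1)²·V_3 = 16/5;  E_4 = 2
V_5 = 2/5·E_4 + (1)²·V_4 = 4;  E_5 = 2
V_6 = 2/5·E_5 + (1)²·V_5 = 24/5;  E_6 = 2
V_7 = 2/5·E_6 + (1)²·V_6 = 28/5;  E_7 = 2

28/5


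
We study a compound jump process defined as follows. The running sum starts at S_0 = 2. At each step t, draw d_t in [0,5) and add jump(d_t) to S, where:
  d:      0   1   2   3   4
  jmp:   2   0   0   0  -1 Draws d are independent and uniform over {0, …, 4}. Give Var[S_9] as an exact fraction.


Outcome values over d=0..4: [2, 0, 0, 0, -1]
Σy = 1, Σy² = 5, M = 5
μ = 1/5 = 1/5,  σ² = 5/5 − (1/5)² = 24/25
Independent increments: Var[S_9] = 9·σ² = 9·(24/25) = 216/25

216/25


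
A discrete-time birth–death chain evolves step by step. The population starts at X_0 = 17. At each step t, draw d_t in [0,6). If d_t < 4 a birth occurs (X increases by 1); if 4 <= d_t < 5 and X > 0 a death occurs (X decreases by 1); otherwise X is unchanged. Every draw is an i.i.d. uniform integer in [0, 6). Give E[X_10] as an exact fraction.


22

X can drop by at most 1 per step and X_0 = 17 > T = 10, so X_t >= 17 − t >= 7 > 0 for every t <= 10: the floor at 0 (the 'and X > 0' condition) never binds. Hence X_10 = X_0 + Σ_{t<10} Y_t with i.i.d. increments Y_t = y(d_t) ∈ {+1, −1, 0}.
Outcome values over d=0..5: [1, 1, 1, 1, -1, 0]
Σy = 3, Σy² = 5, M = 6
μ = 3/6 = 1/2,  σ² = 5/6 − (1/2)² = 7/12
E[X_10] = 17 + 10·(1/2) = 22


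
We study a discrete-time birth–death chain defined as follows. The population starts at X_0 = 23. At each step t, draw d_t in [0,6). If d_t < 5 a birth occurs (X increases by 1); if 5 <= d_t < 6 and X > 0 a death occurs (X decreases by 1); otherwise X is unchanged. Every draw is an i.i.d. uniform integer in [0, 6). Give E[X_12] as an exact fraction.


31

X can drop by at most 1 per step and X_0 = 23 > T = 12, so X_t >= 23 − t >= 11 > 0 for every t <= 12: the floor at 0 (the 'and X > 0' condition) never binds. Hence X_12 = X_0 + Σ_{t<12} Y_t with i.i.d. increments Y_t = y(d_t) ∈ {+1, −1, 0}.
Outcome values over d=0..5: [1, 1, 1, 1, 1, -1]
Σy = 4, Σy² = 6, M = 6
μ = 4/6 = 2/3,  σ² = 6/6 − (2/3)² = 5/9
E[X_12] = 23 + 12·(2/3) = 31


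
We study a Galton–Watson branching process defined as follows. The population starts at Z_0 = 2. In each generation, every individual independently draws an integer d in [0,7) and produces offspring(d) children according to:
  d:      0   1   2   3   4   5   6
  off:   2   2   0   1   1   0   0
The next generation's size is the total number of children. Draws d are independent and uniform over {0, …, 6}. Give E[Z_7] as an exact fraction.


559872/823543

Outcome values over d=0..6: [2, 2, 0, 1, 1, 0, 0]
Σy = 6, Σy² = 10, M = 7
μ = 6/7 = 6/7,  σ² = 10/7 − (6/7)² = 34/49
E[Z_0] = 2
E[Z_1] = 6/7·E[Z_0] = 12/7
E[Z_2] = 6/7·E[Z_1] = 72/49
E[Z_3] = 6/7·E[Z_2] = 432/343
E[Z_4] = 6/7·E[Z_3] = 2592/2401
E[Z_5] = 6/7·E[Z_4] = 15552/16807
E[Z_6] = 6/7·E[Z_5] = 93312/117649
E[Z_7] = 6/7·E[Z_6] = 559872/823543


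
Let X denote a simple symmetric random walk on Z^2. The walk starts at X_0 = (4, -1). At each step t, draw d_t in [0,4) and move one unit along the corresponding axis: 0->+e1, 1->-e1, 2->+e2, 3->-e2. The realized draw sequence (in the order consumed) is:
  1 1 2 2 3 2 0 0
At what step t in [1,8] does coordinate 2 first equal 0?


3

t=0: X=(4, -1), d=1 → -e1, X_1=(3, -1)
t=1: X=(3, -1), d=1 → -e1, X_2=(2, -1)
t=2: X=(2, -1), d=2 → +e2, X_3=(2, 0)
t=3: X=(2, 0), d=2 → +e2, X_4=(2, 1)
t=4: X=(2, 1), d=3 → -e2, X_5=(2, 0)
t=5: X=(2, 0), d=2 → +e2, X_6=(2, 1)
t=6: X=(2, 1), d=0 → +e1, X_7=(3, 1)
t=7: X=(3, 1), d=0 → +e1, X_8=(4, 1)


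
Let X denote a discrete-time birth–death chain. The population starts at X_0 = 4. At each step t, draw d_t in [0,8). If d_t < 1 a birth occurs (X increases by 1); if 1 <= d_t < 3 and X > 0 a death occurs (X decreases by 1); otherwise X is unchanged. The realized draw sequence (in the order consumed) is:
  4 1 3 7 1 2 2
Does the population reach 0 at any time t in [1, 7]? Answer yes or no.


yes

t=0: X=4, d=4 → hold, X_1=4
t=1: X=4, d=1 → death, X_2=3
t=2: X=3, d=3 → hold, X_3=3
t=3: X=3, d=7 → hold, X_4=3
t=4: X=3, d=1 → death, X_5=2
t=5: X=2, d=2 → death, X_6=1
t=6: X=1, d=2 → death, X_7=0


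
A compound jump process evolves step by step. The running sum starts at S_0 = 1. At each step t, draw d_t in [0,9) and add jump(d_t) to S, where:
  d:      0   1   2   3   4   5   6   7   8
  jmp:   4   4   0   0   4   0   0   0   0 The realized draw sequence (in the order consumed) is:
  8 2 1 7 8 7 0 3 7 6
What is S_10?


t=0: S=1, d=8, jump=0, S_1=1
t=1: S=1, d=2, jump=0, S_2=1
t=2: S=1, d=1, jump=4, S_3=5
t=3: S=5, d=7, jump=0, S_4=5
t=4: S=5, d=8, jump=0, S_5=5
t=5: S=5, d=7, jump=0, S_6=5
t=6: S=5, d=0, jump=4, S_7=9
t=7: S=9, d=3, jump=0, S_8=9
t=8: S=9, d=7, jump=0, S_9=9
t=9: S=9, d=6, jump=0, S_10=9

9


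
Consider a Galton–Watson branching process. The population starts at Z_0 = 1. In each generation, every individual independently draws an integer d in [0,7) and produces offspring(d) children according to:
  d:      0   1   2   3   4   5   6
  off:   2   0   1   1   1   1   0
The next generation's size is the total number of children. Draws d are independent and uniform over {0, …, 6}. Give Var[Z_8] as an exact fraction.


22871806963200/33232930569601

Outcome values over d=0..6: [2, 0, 1, 1, 1, 1, 0]
Σy = 6, Σy² = 8, M = 7
μ = 6/7 = 6/7,  σ² = 8/7 − (6/7)² = 20/49
V_0 = 0, E_0 = 1
V_1 = 20/49·E_0 + (6/7)²·V_0 = 20/49;  E_1 = 6/7
V_2 = 20/49·E_1 + (6/7)²·V_1 = 1560/2401;  E_2 = 36/49
V_3 = 20/49·E_2 + (6/7)²·V_2 = 91440/117649;  E_3 = 216/343
V_4 = 20/49·E_3 + (6/7)²·V_3 = 4773600/5764801;  E_4 = 1296/2401
V_5 = 20/49·E_4 + (6/7)²·V_4 = 234083520/282475249;  E_5 = 7776/16807
V_6 = 20/49·E_5 + (6/7)²·V_5 = 11040831360/13841287201;  E_6 = 46656/117649
V_7 = 20/49·E_6 + (6/7)²·V_6 = 507250563840/678223072849;  E_7 = 279936/823543
V_8 = 20/49·E_7 + (6/7)²·V_7 = 22871806963200/33232930569601;  E_8 = 1679616/5764801


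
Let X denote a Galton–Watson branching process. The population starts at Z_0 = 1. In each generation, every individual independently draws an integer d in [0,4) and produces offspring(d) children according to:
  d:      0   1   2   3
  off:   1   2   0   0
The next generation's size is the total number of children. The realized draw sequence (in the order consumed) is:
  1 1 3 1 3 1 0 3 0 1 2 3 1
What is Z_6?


gen 0: Z_0=1, draws=[1], offspring=[2], Z_1=2
gen 1: Z_1=2, draws=[1, 3], offspring=[2, 0], Z_2=2
gen 2: Z_2=2, draws=[1, 3], offspring=[2, 0], Z_3=2
gen 3: Z_3=2, draws=[1, 0], offspring=[2, 1], Z_4=3
gen 4: Z_4=3, draws=[3, 0, 1], offspring=[0, 1, 2], Z_5=3
gen 5: Z_5=3, draws=[2, 3, 1], offspring=[0, 0, 2], Z_6=2

2


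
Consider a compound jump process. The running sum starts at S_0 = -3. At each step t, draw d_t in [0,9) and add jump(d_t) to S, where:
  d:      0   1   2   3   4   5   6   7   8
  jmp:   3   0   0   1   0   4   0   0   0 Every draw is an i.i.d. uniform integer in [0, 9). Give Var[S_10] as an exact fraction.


1700/81

Outcome values over d=0..8: [3, 0, 0, 1, 0, 4, 0, 0, 0]
Σy = 8, Σy² = 26, M = 9
μ = 8/9 = 8/9,  σ² = 26/9 − (8/9)² = 170/81
Independent increments: Var[S_10] = 10·σ² = 10·(170/81) = 1700/81


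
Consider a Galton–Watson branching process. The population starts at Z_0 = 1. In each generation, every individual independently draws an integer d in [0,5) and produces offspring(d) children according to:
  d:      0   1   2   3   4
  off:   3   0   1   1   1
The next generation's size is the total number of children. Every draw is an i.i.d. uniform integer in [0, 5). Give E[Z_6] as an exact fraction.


46656/15625

Outcome values over d=0..4: [3, 0, 1, 1, 1]
Σy = 6, Σy² = 12, M = 5
μ = 6/5 = 6/5,  σ² = 12/5 − (6/5)² = 24/25
E[Z_0] = 1
E[Z_1] = 6/5·E[Z_0] = 6/5
E[Z_2] = 6/5·E[Z_1] = 36/25
E[Z_3] = 6/5·E[Z_2] = 216/125
E[Z_4] = 6/5·E[Z_3] = 1296/625
E[Z_5] = 6/5·E[Z_4] = 7776/3125
E[Z_6] = 6/5·E[Z_5] = 46656/15625


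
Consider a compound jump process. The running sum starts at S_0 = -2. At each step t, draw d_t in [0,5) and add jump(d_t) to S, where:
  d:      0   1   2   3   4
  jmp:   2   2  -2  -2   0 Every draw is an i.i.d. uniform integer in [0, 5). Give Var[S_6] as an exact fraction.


Outcome values over d=0..4: [2, 2, -2, -2, 0]
Σy = 0, Σy² = 16, M = 5
μ = 0/5 = 0,  σ² = 16/5 − (0)² = 16/5
Independent increments: Var[S_6] = 6·σ² = 6·(16/5) = 96/5

96/5


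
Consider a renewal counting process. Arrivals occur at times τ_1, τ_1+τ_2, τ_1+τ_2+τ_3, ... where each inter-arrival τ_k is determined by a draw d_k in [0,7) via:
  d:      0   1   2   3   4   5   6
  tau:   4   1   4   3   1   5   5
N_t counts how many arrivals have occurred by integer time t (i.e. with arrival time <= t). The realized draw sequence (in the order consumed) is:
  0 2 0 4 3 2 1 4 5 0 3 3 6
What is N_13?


4

draw d_1=0: τ_1=4, arrival time A_1=4
draw d_2=2: τ_2=4, arrival time A_2=8
draw d_3=0: τ_3=4, arrival time A_3=12
draw d_4=4: τ_4=1, arrival time A_4=13
draw d_5=3: τ_5=3, arrival time A_5=16
draw d_6=2: τ_6=4, arrival time A_6=20
draw d_7=1: τ_7=1, arrival time A_7=21
draw d_8=4: τ_8=1, arrival time A_8=22
draw d_9=5: τ_9=5, arrival time A_9=27
draw d_10=0: τ_10=4, arrival time A_10=31
draw d_11=3: τ_11=3, arrival time A_11=34
draw d_12=3: τ_12=3, arrival time A_12=37
draw d_13=6: τ_13=5, arrival time A_13=42
N_t over t=0..13: 0:0 1:0 2:0 3:0 4:1 5:1 6:1 7:1 8:2 9:2 10:2 11:2 12:3 13:4


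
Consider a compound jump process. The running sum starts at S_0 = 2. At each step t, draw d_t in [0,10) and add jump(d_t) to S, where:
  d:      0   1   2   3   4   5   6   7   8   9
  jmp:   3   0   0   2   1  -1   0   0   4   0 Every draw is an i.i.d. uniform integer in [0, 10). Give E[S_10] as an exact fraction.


Outcome values over d=0..9: [3, 0, 0, 2, 1, -1, 0, 0, 4, 0]
Σy = 9, Σy² = 31, M = 10
μ = 9/10 = 9/10,  σ² = 31/10 − (9/10)² = 229/100
E[S_10] = 2 + 10·(9/10) = 11

11


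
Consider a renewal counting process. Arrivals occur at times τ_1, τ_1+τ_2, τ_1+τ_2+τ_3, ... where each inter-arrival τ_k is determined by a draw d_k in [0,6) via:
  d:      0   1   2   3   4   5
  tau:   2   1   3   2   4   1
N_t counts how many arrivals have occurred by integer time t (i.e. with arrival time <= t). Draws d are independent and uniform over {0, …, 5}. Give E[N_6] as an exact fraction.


Inter-arrival values over d=0..5: [2, 1, 3, 2, 4, 1]
Each d has probability 1/6, so the pmf of τ is: f(1) = 1/3, f(2) = 1/3, f(3) = 1/6, f(4) = 1/6
Renewal equation for m(n) = E[N_n]: condition on τ_1 = k (if k <= n, one arrival plus a fresh copy on the remaining n−k steps): m(n) = F(n) + Σ_{k<=n} f(k)·m(n−k), where F(n) = P(τ <= n) and m(0) = 0
m(1) = F(1) = 1/3
m(2) = F(2) + f(1)·m(1) = 2/3 + 1/3·1/3 = 7/9
m(3) = F(3) + f(1)·m(2) + f(2)·m(1) = 5/6 + 1/3·7/9 + 1/3·1/3 = 65/54
m(4) = F(4) + f(1)·m(3) + f(2)·m(2) + f(3)·m(1) = 1 + 1/3·65/54 + 1/3·7/9 + 1/6·1/3 = 139/81
m(5) = F(5) + f(1)·m(4) + f(2)·m(3) + f(3)·m(2) + f(4)·m(1) = 1 + 1/3·139/81 + 1/3·65/54 + 1/6·7/9 + 1/6·1/3 = 1049/486
m(6) = F(6) + f(1)·m(5) + f(2)·m(4) + f(3)·m(3) + f(4)·m(2) = 1 + 1/3·1049/486 + 1/3·139/81 + 1/6·65/54 + 1/6·7/9 = 7645/2916
E[N_6] = m(6) = 7645/2916

7645/2916


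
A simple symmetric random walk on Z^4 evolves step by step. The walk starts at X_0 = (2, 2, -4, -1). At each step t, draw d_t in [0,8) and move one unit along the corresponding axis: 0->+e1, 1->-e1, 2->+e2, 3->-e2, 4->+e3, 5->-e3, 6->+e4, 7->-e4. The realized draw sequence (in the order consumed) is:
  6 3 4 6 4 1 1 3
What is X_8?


t=0: X=(2, 2, -4, -1), d=6 → +e4, X_1=(2, 2, -4, 0)
t=1: X=(2, 2, -4, 0), d=3 → -e2, X_2=(2, 1, -4, 0)
t=2: X=(2, 1, -4, 0), d=4 → +e3, X_3=(2, 1, -3, 0)
t=3: X=(2, 1, -3, 0), d=6 → +e4, X_4=(2, 1, -3, 1)
t=4: X=(2, 1, -3, 1), d=4 → +e3, X_5=(2, 1, -2, 1)
t=5: X=(2, 1, -2, 1), d=1 → -e1, X_6=(1, 1, -2, 1)
t=6: X=(1, 1, -2, 1), d=1 → -e1, X_7=(0, 1, -2, 1)
t=7: X=(0, 1, -2, 1), d=3 → -e2, X_8=(0, 0, -2, 1)

(0, 0, -2, 1)


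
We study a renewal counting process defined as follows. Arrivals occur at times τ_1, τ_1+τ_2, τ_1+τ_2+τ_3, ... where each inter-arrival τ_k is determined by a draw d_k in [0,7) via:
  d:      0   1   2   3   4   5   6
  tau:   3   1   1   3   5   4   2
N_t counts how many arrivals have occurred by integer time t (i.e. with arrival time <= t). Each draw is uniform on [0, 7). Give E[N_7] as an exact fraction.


Inter-arrival values over d=0..6: [3, 1, 1, 3, 5, 4, 2]
Each d has probability 1/7, so the pmf of τ is: f(1) = 2/7, f(2) = 1/7, f(3) = 2/7, f(4) = 1/7, f(5) = 1/7
Renewal equation for m(n) = E[N_n]: condition on τ_1 = k (if k <= n, one arrival plus a fresh copy on the remaining n−k steps): m(n) = F(n) + Σ_{k<=n} f(k)·m(n−k), where F(n) = P(τ <= n) and m(0) = 0
m(1) = F(1) = 2/7
m(2) = F(2) + f(1)·m(1) = 3/7 + 2/7·2/7 = 25/49
m(3) = F(3) + f(1)·m(2) + f(2)·m(1) = 5/7 + 2/7·25/49 + 1/7·2/7 = 309/343
m(4) = F(4) + f(1)·m(3) + f(2)·m(2) + f(3)·m(1) = 6/7 + 2/7·309/343 + 1/7·25/49 + 2/7·2/7 = 3047/2401
m(5) = F(5) + f(1)·m(4) + f(2)·m(3) + f(3)·m(2) + f(4)·m(1) = 1 + 2/7·3047/2401 + 1/7·309/343 + 2/7·25/49 + 1/7·2/7 = 28200/16807
m(6) = F(6) + f(1)·m(5) + f(2)·m(4) + f(3)·m(3) + f(4)·m(2) + f(5)·m(1) = 1 + 2/7·28200/16807 + 1/7·3047/2401 + 2/7·309/343 + 1/7·25/49 + 1/7·2/7 = 239037/117649
m(7) = F(7) + f(1)·m(6) + f(2)·m(5) + f(3)·m(4) + f(4)·m(3) + f(5)·m(2) = 1 + 2/7·239037/117649 + 1/7·28200/16807 + 2/7·3047/2401 + 1/7·309/343 + 1/7·25/49 = 1963635/823543
E[N_7] = m(7) = 1963635/823543

1963635/823543


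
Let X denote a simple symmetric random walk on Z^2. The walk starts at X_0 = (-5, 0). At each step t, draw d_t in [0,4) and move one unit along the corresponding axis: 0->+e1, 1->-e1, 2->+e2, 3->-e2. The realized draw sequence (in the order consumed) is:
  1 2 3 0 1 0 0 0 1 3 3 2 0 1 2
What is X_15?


t=0: X=(-5, 0), d=1 → -e1, X_1=(-6, 0)
t=1: X=(-6, 0), d=2 → +e2, X_2=(-6, 1)
t=2: X=(-6, 1), d=3 → -e2, X_3=(-6, 0)
t=3: X=(-6, 0), d=0 → +e1, X_4=(-5, 0)
t=4: X=(-5, 0), d=1 → -e1, X_5=(-6, 0)
t=5: X=(-6, 0), d=0 → +e1, X_6=(-5, 0)
t=6: X=(-5, 0), d=0 → +e1, X_7=(-4, 0)
t=7: X=(-4, 0), d=0 → +e1, X_8=(-3, 0)
t=8: X=(-3, 0), d=1 → -e1, X_9=(-4, 0)
t=9: X=(-4, 0), d=3 → -e2, X_10=(-4, -1)
t=10: X=(-4, -1), d=3 → -e2, X_11=(-4, -2)
t=11: X=(-4, -2), d=2 → +e2, X_12=(-4, -1)
t=12: X=(-4, -1), d=0 → +e1, X_13=(-3, -1)
t=13: X=(-3, -1), d=1 → -e1, X_14=(-4, -1)
t=14: X=(-4, -1), d=2 → +e2, X_15=(-4, 0)

(-4, 0)


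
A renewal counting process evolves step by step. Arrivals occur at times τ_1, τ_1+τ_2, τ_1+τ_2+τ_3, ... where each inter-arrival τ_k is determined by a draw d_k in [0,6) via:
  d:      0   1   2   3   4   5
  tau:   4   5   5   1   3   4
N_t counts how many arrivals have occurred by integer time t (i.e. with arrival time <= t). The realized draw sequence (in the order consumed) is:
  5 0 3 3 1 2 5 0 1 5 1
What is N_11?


draw d_1=5: τ_1=4, arrival time A_1=4
draw d_2=0: τ_2=4, arrival time A_2=8
draw d_3=3: τ_3=1, arrival time A_3=9
draw d_4=3: τ_4=1, arrival time A_4=10
draw d_5=1: τ_5=5, arrival time A_5=15
draw d_6=2: τ_6=5, arrival time A_6=20
draw d_7=5: τ_7=4, arrival time A_7=24
draw d_8=0: τ_8=4, arrival time A_8=28
draw d_9=1: τ_9=5, arrival time A_9=33
draw d_10=5: τ_10=4, arrival time A_10=37
draw d_11=1: τ_11=5, arrival time A_11=42
N_t over t=0..11: 0:0 1:0 2:0 3:0 4:1 5:1 6:1 7:1 8:2 9:3 10:4 11:4

4


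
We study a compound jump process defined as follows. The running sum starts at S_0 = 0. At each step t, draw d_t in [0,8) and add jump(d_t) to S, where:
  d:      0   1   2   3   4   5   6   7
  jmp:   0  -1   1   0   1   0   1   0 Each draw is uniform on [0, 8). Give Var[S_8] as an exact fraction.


Outcome values over d=0..7: [0, -1, 1, 0, 1, 0, 1, 0]
Σy = 2, Σy² = 4, M = 8
μ = 2/8 = 1/4,  σ² = 4/8 − (1/4)² = 7/16
Independent increments: Var[S_8] = 8·σ² = 8·(7/16) = 7/2

7/2


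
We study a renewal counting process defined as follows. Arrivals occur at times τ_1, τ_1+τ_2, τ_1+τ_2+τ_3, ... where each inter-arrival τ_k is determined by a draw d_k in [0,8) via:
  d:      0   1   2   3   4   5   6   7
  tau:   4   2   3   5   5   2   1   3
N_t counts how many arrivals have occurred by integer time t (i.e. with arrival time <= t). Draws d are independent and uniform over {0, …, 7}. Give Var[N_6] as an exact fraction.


Inter-arrival values over d=0..7: [4, 2, 3, 5, 5, 2, 1, 3]
Each d has probability 1/8, so the pmf of τ is: f(1) = 1/8, f(2) = 1/4, f(3) = 1/4, f(4) = 1/8, f(5) = 1/4
Let p_n(j) = P(N_n = j), with p_0 = [1]. Condition on τ_1: p_n(0) = P(τ > n), and for j >= 1, p_n(j) = Σ_{k<=n} f(k)·p_{n−k}(j−1)
p_1 = [7/8, 1/8]  (j = 0..1)
p_2 = [5/8, 23/64, 1/64]  (j = 0..2)
p_3 = [3/8, 35/64, 39/512, 1/512]  (j = 0..3)
p_4 = [1/4, 35/64, 97/512, 55/4096, 1/4096]  (j = 0..4)
p_5 = [0, 41/64, 159/512, 191/4096, 71/32768, 1/32768]  (j = 0..5)
p_6 = [0, 29/64, 55/128, 439/4096, 317/32768, 87/262144, 1/262144]  (j = 0..6)
E[N_6] = Σ j·p_6(j) = 438937/262144;  E[N_6²] = Σ j²·p_6(j) = 864995/262144
Var[N_6] = 864995/262144 − (438937/262144)² = 34087559311/68719476736

34087559311/68719476736


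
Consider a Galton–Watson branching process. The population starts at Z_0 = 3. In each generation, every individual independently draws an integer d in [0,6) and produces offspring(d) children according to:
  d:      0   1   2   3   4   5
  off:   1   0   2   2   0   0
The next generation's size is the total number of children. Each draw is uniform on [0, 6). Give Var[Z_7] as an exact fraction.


91445609375/26121388032

Outcome values over d=0..5: [1, 0, 2, 2, 0, 0]
Σy = 5, Σy² = 9, M = 6
μ = 5/6 = 5/6,  σ² = 9/6 − (5/6)² = 29/36
V_0 = 0, E_0 = 3
V_1 = 29/36·E_0 + (5/6)²·V_0 = 29/12;  E_1 = 5/2
V_2 = 29/36·E_1 + (5/6)²·V_1 = 1595/432;  E_2 = 25/12
V_3 = 29/36·E_2 + (5/6)²·V_2 = 65975/15552;  E_3 = 125/72
V_4 = 29/36·E_3 + (5/6)²·V_3 = 2432375/559872;  E_4 = 625/432
V_5 = 29/36·E_4 + (5/6)²·V_4 = 84299375/20155392;  E_5 = 3125/2592
V_6 = 29/36·E_5 + (5/6)²·V_5 = 2812184375/725594112;  E_6 = 15625/15552
V_7 = 29/36·E_6 + (5/6)²·V_6 = 91445609375/26121388032;  E_7 = 78125/93312


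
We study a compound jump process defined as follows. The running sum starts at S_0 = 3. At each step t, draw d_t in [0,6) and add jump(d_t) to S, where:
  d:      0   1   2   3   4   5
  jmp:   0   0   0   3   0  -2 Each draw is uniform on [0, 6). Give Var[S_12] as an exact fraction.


77/3

Outcome values over d=0..5: [0, 0, 0, 3, 0, -2]
Σy = 1, Σy² = 13, M = 6
μ = 1/6 = 1/6,  σ² = 13/6 − (1/6)² = 77/36
Independent increments: Var[S_12] = 12·σ² = 12·(77/36) = 77/3


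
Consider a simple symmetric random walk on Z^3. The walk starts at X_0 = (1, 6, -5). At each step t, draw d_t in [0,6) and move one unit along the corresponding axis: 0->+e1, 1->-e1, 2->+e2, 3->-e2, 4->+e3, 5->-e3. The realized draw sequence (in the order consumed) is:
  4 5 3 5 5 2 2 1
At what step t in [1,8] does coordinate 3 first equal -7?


t=0: X=(1, 6, -5), d=4 → +e3, X_1=(1, 6, -4)
t=1: X=(1, 6, -4), d=5 → -e3, X_2=(1, 6, -5)
t=2: X=(1, 6, -5), d=3 → -e2, X_3=(1, 5, -5)
t=3: X=(1, 5, -5), d=5 → -e3, X_4=(1, 5, -6)
t=4: X=(1, 5, -6), d=5 → -e3, X_5=(1, 5, -7)
t=5: X=(1, 5, -7), d=2 → +e2, X_6=(1, 6, -7)
t=6: X=(1, 6, -7), d=2 → +e2, X_7=(1, 7, -7)
t=7: X=(1, 7, -7), d=1 → -e1, X_8=(0, 7, -7)

5


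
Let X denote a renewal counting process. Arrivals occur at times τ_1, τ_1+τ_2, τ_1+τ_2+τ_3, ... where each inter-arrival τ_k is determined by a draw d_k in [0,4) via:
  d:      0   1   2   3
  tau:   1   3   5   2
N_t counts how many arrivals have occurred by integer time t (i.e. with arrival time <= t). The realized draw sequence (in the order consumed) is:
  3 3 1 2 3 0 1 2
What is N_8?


draw d_1=3: τ_1=2, arrival time A_1=2
draw d_2=3: τ_2=2, arrival time A_2=4
draw d_3=1: τ_3=3, arrival time A_3=7
draw d_4=2: τ_4=5, arrival time A_4=12
draw d_5=3: τ_5=2, arrival time A_5=14
draw d_6=0: τ_6=1, arrival time A_6=15
draw d_7=1: τ_7=3, arrival time A_7=18
draw d_8=2: τ_8=5, arrival time A_8=23
N_t over t=0..8: 0:0 1:0 2:1 3:1 4:2 5:2 6:2 7:3 8:3

3


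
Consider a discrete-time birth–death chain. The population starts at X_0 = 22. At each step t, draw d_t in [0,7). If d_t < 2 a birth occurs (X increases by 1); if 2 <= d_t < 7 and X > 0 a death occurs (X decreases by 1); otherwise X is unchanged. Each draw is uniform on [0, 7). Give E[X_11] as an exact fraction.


121/7

X can drop by at most 1 per step and X_0 = 22 > T = 11, so X_t >= 22 − t >= 11 > 0 for every t <= 11: the floor at 0 (the 'and X > 0' condition) never binds. Hence X_11 = X_0 + Σ_{t<11} Y_t with i.i.d. increments Y_t = y(d_t) ∈ {+1, −1, 0}.
Outcome values over d=0..6: [1, 1, -1, -1, -1, -1, -1]
Σy = -3, Σy² = 7, M = 7
μ = -3/7 = -3/7,  σ² = 7/7 − (-3/7)² = 40/49
E[X_11] = 22 + 11·(-3/7) = 121/7


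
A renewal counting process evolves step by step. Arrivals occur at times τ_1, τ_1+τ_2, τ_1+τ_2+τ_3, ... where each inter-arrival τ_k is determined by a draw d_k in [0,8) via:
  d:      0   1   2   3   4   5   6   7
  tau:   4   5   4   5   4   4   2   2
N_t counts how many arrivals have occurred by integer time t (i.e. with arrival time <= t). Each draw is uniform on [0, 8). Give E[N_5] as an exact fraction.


17/16

Inter-arrival values over d=0..7: [4, 5, 4, 5, 4, 4, 2, 2]
Each d has probability 1/8, so the pmf of τ is: f(2) = 1/4, f(4) = 1/2, f(5) = 1/4
Renewal equation for m(n) = E[N_n]: condition on τ_1 = k (if k <= n, one arrival plus a fresh copy on the remaining n−k steps): m(n) = F(n) + Σ_{k<=n} f(k)·m(n−k), where F(n) = P(τ <= n) and m(0) = 0
m(1) = F(1) = 0
m(2) = F(2) = 1/4
m(3) = F(3) = 1/4
m(4) = F(4) + f(2)·m(2) = 3/4 + 1/4·1/4 = 13/16
m(5) = F(5) + f(2)·m(3) = 1 + 1/4·1/4 = 17/16
E[N_5] = m(5) = 17/16


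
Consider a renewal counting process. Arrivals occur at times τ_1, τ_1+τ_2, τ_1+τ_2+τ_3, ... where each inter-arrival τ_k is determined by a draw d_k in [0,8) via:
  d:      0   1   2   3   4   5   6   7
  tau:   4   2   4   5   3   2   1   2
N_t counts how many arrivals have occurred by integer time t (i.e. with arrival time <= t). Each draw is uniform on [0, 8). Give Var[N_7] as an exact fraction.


2752034983183/4398046511104

Inter-arrival values over d=0..7: [4, 2, 4, 5, 3, 2, 1, 2]
Each d has probability 1/8, so the pmf of τ is: f(1) = 1/8, f(2) = 3/8, f(3) = 1/8, f(4) = 1/4, f(5) = 1/8
Let p_n(j) = P(N_n = j), with p_0 = [1]. Condition on τ_1: p_n(0) = P(τ > n), and for j >= 1, p_n(j) = Σ_{k<=n} f(k)·p_{n−k}(j−1)
p_1 = [7/8, 1/8]  (j = 0..1)
p_2 = [1/2, 31/64, 1/64]  (j = 0..2)
p_3 = [3/8, 33/64, 55/512, 1/512]  (j = 0..3)
p_4 = [1/8, 19/32, 67/256, 79/4096, 1/4096]  (j = 0..4)
p_5 = [0, 9/16, 23/64, 307/4096, 103/32768, 1/32768]  (j = 0..5)
p_6 = [0, 21/64, 253/512, 657/4096, 69/4096, 127/262144, 1/262144]  (j = 0..6)
p_7 = [0, 11/64, 33/64, 1057/4096, 1673/32768, 869/262144, 151/2097152, 1/2097152]  (j = 0..7)
E[N_7] = Σ j·p_7(j) = 4610649/2097152;  E[N_7²] = Σ j²·p_7(j) = 11448917/2097152
Var[N_7] = 11448917/2097152 − (4610649/2097152)² = 2752034983183/4398046511104


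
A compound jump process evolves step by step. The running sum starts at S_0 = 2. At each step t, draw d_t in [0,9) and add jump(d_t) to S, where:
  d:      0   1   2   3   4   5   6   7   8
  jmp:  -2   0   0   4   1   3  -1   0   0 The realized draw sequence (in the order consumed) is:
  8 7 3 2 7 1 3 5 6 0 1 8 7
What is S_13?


t=0: S=2, d=8, jump=0, S_1=2
t=1: S=2, d=7, jump=0, S_2=2
t=2: S=2, d=3, jump=4, S_3=6
t=3: S=6, d=2, jump=0, S_4=6
t=4: S=6, d=7, jump=0, S_5=6
t=5: S=6, d=1, jump=0, S_6=6
t=6: S=6, d=3, jump=4, S_7=10
t=7: S=10, d=5, jump=3, S_8=13
t=8: S=13, d=6, jump=-1, S_9=12
t=9: S=12, d=0, jump=-2, S_10=10
t=10: S=10, d=1, jump=0, S_11=10
t=11: S=10, d=8, jump=0, S_12=10
t=12: S=10, d=7, jump=0, S_13=10

10


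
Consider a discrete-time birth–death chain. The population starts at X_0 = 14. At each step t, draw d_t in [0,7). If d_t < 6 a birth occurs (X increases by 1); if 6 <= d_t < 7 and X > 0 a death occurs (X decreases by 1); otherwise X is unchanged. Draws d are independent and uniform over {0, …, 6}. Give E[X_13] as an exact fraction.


163/7

X can drop by at most 1 per step and X_0 = 14 > T = 13, so X_t >= 14 − t >= 1 > 0 for every t <= 13: the floor at 0 (the 'and X > 0' condition) never binds. Hence X_13 = X_0 + Σ_{t<13} Y_t with i.i.d. increments Y_t = y(d_t) ∈ {+1, −1, 0}.
Outcome values over d=0..6: [1, 1, 1, 1, 1, 1, -1]
Σy = 5, Σy² = 7, M = 7
μ = 5/7 = 5/7,  σ² = 7/7 − (5/7)² = 24/49
E[X_13] = 14 + 13·(5/7) = 163/7


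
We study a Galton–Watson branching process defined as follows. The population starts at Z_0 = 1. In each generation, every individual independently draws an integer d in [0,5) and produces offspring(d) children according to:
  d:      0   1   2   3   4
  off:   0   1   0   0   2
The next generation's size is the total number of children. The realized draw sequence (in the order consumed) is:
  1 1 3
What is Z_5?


gen 0: Z_0=1, draws=[1], offspring=[1], Z_1=1
gen 1: Z_1=1, draws=[1], offspring=[1], Z_2=1
gen 2: Z_2=1, draws=[3], offspring=[0], Z_3=0
gen 3: Z_3=0, draws=[], offspring=[], Z_4=0
gen 4: Z_4=0, draws=[], offspring=[], Z_5=0

0


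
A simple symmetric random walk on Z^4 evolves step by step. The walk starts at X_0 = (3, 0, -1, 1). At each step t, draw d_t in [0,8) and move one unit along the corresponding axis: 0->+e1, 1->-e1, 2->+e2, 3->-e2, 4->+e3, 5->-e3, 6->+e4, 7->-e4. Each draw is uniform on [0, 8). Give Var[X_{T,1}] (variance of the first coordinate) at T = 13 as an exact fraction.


13/4

Outcome values over d=0..7: [1, -1, 0, 0, 0, 0, 0, 0]
Σy = 0, Σy² = 2, M = 8
μ = 0/8 = 0,  σ² = 2/8 − (0)² = 1/4
Independent increments: Var[X_13] = 13·σ² = 13·(1/4) = 13/4


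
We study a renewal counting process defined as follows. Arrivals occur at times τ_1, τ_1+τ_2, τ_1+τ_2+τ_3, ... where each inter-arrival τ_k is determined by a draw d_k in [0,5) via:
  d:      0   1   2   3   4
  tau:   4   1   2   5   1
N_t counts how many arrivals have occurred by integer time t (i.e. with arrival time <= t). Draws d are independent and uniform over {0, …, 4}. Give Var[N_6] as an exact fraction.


257295224/244140625

Inter-arrival values over d=0..4: [4, 1, 2, 5, 1]
Each d has probability 1/5, so the pmf of τ is: f(1) = 2/5, f(2) = 1/5, f(4) = 1/5, f(5) = 1/5
Let p_n(j) = P(N_n = j), with p_0 = [1]. Condition on τ_1: p_n(0) = P(τ > n), and for j >= 1, p_n(j) = Σ_{k<=n} f(k)·p_{n−k}(j−1)
p_1 = [3/5, 2/5]  (j = 0..1)
p_2 = [2/5, 11/25, 4/25]  (j = 0..2)
p_3 = [2/5, 7/25, 32/125, 8/125]  (j = 0..3)
p_4 = [1/5, 11/25, 1/5, 84/625, 16/625]  (j = 0..4)
p_5 = [0, 12/25, 39/125, 82/625, 208/3125, 32/3125]  (j = 0..5)
p_6 = [0, 6/25, 56/125, 123/625, 248/3125, 496/15625, 64/15625]  (j = 0..6)
E[N_6] = Σ j·p_6(j) = 34799/15625;  E[N_6²] = Σ j²·p_6(j) = 93969/15625
Var[N_6] = 93969/15625 − (34799/15625)² = 257295224/244140625


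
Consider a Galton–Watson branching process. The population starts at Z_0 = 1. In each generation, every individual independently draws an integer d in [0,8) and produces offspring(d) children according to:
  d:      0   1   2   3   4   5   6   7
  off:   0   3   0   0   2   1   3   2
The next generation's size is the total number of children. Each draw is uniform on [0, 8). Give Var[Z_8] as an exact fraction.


121926410256790975/281474976710656

Outcome values over d=0..7: [0, 3, 0, 0, 2, 1, 3, 2]
Σy = 11, Σy² = 27, M = 8
μ = 11/8 = 11/8,  σ² = 27/8 − (11/8)² = 95/64
V_0 = 0, E_0 = 1
V_1 = 95/64·E_0 + (11/8)²·V_0 = 95/64;  E_1 = 11/8
V_2 = 95/64·E_1 + (11/8)²·V_1 = 19855/4096;  E_2 = 121/64
V_3 = 95/64·E_2 + (11/8)²·V_2 = 3138135/262144;  E_3 = 1331/512
V_4 = 95/64·E_3 + (11/8)²·V_3 = 444454175/16777216;  E_4 = 14641/4096
V_5 = 95/64·E_4 + (11/8)²·V_4 = 59476061095/1073741824;  E_5 = 161051/32768
V_6 = 95/64·E_5 + (11/8)²·V_5 = 7697948713455/68719476736;  E_6 = 1771561/262144
V_7 = 95/64·E_6 + (11/8)²·V_6 = 975570182572535/4398046511104;  E_7 = 19487171/2097152
V_8 = 95/64·E_7 + (11/8)²·V_7 = 121926410256790975/281474976710656;  E_8 = 214358881/16777216


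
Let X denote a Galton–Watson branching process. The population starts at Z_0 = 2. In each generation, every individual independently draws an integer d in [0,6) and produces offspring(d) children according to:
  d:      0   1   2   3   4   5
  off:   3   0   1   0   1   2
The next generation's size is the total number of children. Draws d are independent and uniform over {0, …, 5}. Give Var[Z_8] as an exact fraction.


137937345928655/1410554953728

Outcome values over d=0..5: [3, 0, 1, 0, 1, 2]
Σy = 7, Σy² = 15, M = 6
μ = 7/6 = 7/6,  σ² = 15/6 − (7/6)² = 41/36
V_0 = 0, E_0 = 2
V_1 = 41/36·E_0 + (7/6)²·V_0 = 41/18;  E_1 = 7/3
V_2 = 41/36·E_1 + (7/6)²·V_1 = 3731/648;  E_2 = 49/18
V_3 = 41/36·E_2 + (7/6)²·V_2 = 255143/23328;  E_3 = 343/108
V_4 = 41/36·E_3 + (7/6)²·V_3 = 15539615/839808;  E_4 = 2401/648
V_5 = 41/36·E_4 + (7/6)²·V_4 = 889020671/30233088;  E_5 = 16807/3888
V_6 = 41/36·E_5 + (7/6)²·V_5 = 48920353391/1088391168;  E_6 = 117649/23328
V_7 = 41/36·E_6 + (7/6)²·V_6 = 2622147617663/39182082048;  E_7 = 823543/139968
V_8 = 41/36·E_7 + (7/6)²·V_7 = 137937345928655/1410554953728;  E_8 = 5764801/839808
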